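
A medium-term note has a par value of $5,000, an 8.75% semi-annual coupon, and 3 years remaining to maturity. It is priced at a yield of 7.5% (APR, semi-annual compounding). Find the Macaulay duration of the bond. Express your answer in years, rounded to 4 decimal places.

2.7082 years

Periodic yield y = 0.0375. Discount each cash flow and weight by its period:
  t   CF        PV=CF/(1+0.0375)^t    t·PV
  1       218.75       210.8434       210.8434
  2       218.75       203.2225       406.4451
  3       218.75       195.8771       587.6314
  4       218.75       188.7972       755.1890
  5       218.75       181.9732       909.8662
  6     5,218.75     4,184.4450    25,106.6698
  Σ                  5,165.1585    27,976.6448
Price P = Σ PV = 5,165.1585.
Macaulay duration = Σ(t·PV) / P = 27,976.6448 / 5,165.1585 = 5.41642 half-year periods.
In years: 5.41642 / 2 = 2.70821 years.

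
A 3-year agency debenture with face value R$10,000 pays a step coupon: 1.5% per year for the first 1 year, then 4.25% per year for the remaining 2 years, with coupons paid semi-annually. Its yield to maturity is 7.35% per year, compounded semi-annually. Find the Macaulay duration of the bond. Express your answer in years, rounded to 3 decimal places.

Periodic yield y = 0.03675. Discount each cash flow and weight by its period:
  t   CF        PV=CF/(1+0.03675)^t    t·PV
  1        75.00        72.3415        72.3415
  2        75.00        69.7771       139.5543
  3       212.50       190.6939       572.0817
  4       212.50       183.9343       735.7373
  5       212.50       177.4143       887.0717
  6    10,212.50     8,224.0891    49,344.5344
  Σ                  8,918.2502    51,751.3208
Price P = Σ PV = 8,918.2502.
Macaulay duration = Σ(t·PV) / P = 51,751.3208 / 8,918.2502 = 5.80286 half-year periods.
In years: 5.80286 / 2 = 2.90143 years.

2.901 years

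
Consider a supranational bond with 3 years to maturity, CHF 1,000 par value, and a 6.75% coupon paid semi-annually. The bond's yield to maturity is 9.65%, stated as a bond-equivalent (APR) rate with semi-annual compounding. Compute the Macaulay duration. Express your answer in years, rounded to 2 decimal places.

Periodic yield y = 0.04825. Discount each cash flow and weight by its period:
  t   CF        PV=CF/(1+0.04825)^t    t·PV
  1        33.75        32.1965        32.1965
  2        33.75        30.7145        61.4291
  3        33.75        29.3008        87.9023
  4        33.75        27.9521       111.8084
  5        33.75        26.6655       133.3274
  6     1,033.75       779.1594     4,674.9562
  Σ                    925.9888     5,101.6199
Price P = Σ PV = 925.9888.
Macaulay duration = Σ(t·PV) / P = 5,101.6199 / 925.9888 = 5.50938 half-year periods.
In years: 5.50938 / 2 = 2.75469 years.

2.75 years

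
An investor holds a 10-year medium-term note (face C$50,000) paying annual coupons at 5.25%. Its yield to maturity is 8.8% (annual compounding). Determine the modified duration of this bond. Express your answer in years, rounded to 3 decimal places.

7.087 years

Periodic yield y = 0.088. First find Macaulay duration:
  t   CF        PV=CF/(1+0.088)^t    t·PV
  1     2,625.00     2,412.6838     2,412.6838
  2     2,625.00     2,217.5403     4,435.0806
  3     2,625.00     2,038.1804     6,114.5412
  4     2,625.00     1,873.3276     7,493.3103
  5     2,625.00     1,721.8084     8,609.0422
  6     2,625.00     1,582.5445     9,495.2671
  7     2,625.00     1,454.5446    10,181.8121
  8     2,625.00     1,336.8976    10,695.1808
  9     2,625.00     1,228.7662    11,058.8956
  10   52,625.00    22,641.3936   226,413.9363
  Σ                 38,507.6870   296,909.7501
P = 38,507.6870; Macaulay duration = 296,909.7501 / 38,507.6870 = 7.71040 years.
Modified duration = D_Mac / (1 + y) = 7.71040 / 1.088 = 7.08677 years.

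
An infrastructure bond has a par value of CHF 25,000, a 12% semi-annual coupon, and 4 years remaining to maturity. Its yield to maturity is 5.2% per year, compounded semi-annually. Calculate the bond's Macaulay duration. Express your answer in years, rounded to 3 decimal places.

3.374 years

Periodic yield y = 0.026. Discount each cash flow and weight by its period:
  t   CF        PV=CF/(1+0.026)^t    t·PV
  1     1,500.00     1,461.9883     1,461.9883
  2     1,500.00     1,424.9399     2,849.8797
  3     1,500.00     1,388.8303     4,166.4908
  4     1,500.00     1,353.6358     5,414.5430
  5     1,500.00     1,319.3331     6,596.6655
  6     1,500.00     1,285.8997     7,715.3982
  7     1,500.00     1,253.3135     8,773.1948
  8    26,500.00    21,580.7726   172,646.1805
  Σ                 31,068.7131   209,624.3408
Price P = Σ PV = 31,068.7131.
Macaulay duration = Σ(t·PV) / P = 209,624.3408 / 31,068.7131 = 6.74712 half-year periods.
In years: 6.74712 / 2 = 3.37356 years.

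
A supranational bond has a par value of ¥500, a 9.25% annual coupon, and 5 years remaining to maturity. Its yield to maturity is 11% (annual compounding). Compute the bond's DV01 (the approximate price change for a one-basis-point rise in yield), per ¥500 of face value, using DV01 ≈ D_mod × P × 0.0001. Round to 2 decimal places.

¥0.18

Periodic yield y = 0.11.
  t   CF        PV=CF/(1+0.11)^t    t·PV
  1        46.25        41.6667        41.6667
  2        46.25        37.5375        75.0751
  3        46.25        33.8176       101.4528
  4        46.25        30.4663       121.8652
  5       546.25       324.1728     1,620.8639
  Σ                    467.6609     1,960.9237
P = 467.6609; D_Mac = 4.19305 yrs; D_mod = 3.77752 yrs.
DV01 ≈ 3.77752 × 467.6609 × 0.0001 = 0.176660.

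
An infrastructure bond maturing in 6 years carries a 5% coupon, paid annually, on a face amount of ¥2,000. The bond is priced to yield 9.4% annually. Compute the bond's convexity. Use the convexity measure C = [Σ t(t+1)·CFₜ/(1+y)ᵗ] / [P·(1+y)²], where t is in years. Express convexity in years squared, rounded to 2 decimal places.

With y = 0.094:
  t   CF        PV=CF/(1+0.094)^t    t·PV        t(t+1)·PV
  1       100.00        91.4077        91.4077         182.8154
  2       100.00        83.5536       167.1073         501.3218
  3       100.00        76.3744       229.1233         916.4933
  4       100.00        69.8121       279.2484       1,396.2420
  5       100.00        63.8136       319.0681       1,914.4086
  6     2,100.00     1,224.9415     7,349.6492      51,447.5447
  Σ                  1,609.9030     8,435.6040      56,358.8258
P = 1,609.9030.
Convexity = Σ t(t+1)·PV / [P·(1+y)²] = 56,358.8258 / (1,609.9030 × 1.196836) = 29.25012.

29.25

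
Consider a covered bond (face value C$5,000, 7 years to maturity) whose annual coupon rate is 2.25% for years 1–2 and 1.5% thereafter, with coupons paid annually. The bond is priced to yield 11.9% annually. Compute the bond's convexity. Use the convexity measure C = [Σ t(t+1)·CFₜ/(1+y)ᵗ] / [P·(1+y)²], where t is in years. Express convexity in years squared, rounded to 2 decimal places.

40.07

With y = 0.119:
  t   CF        PV=CF/(1+0.119)^t    t·PV        t(t+1)·PV
  1       112.50       100.5362       100.5362         201.0724
  2       112.50        89.8447       179.6894         539.0681
  3        75.00        53.5268       160.5803         642.3212
  4        75.00        47.8345       191.3379         956.6893
  5        75.00        42.7475       213.7376       1,282.4253
  6        75.00        38.2015       229.2092       1,604.4642
  7     5,075.00     2,310.0716    16,170.5012     129,364.0096
  Σ                  2,682.7627    17,245.5916     134,590.0501
P = 2,682.7627.
Convexity = Σ t(t+1)·PV / [P·(1+y)²] = 134,590.0501 / (2,682.7627 × 1.252161) = 40.06550.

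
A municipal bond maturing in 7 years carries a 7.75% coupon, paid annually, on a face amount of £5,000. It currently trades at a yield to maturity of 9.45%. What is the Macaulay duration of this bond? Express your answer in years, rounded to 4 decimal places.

5.5907 years

Periodic yield y = 0.0945. Discount each cash flow and weight by its year:
  t   CF        PV=CF/(1+0.0945)^t    t·PV
  1       387.50       354.0429       354.0429
  2       387.50       323.4746       646.9492
  3       387.50       295.5455       886.6366
  4       387.50       270.0279     1,080.1116
  5       387.50       246.7135     1,233.5674
  6       387.50       225.4120     1,352.4722
  7     5,387.50     2,863.3664    20,043.5647
  Σ                  4,578.5829    25,597.3447
Price P = Σ PV = 4,578.5829.
Macaulay duration = Σ(t·PV) / P = 25,597.3447 / 4,578.5829 = 5.59067 years.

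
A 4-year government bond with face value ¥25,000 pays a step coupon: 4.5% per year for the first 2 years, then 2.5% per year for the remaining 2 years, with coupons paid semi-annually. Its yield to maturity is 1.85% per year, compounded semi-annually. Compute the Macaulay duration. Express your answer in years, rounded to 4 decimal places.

Periodic yield y = 0.00925. Discount each cash flow and weight by its period:
  t   CF        PV=CF/(1+0.00925)^t    t·PV
  1       562.50       557.3446       557.3446
  2       562.50       552.2364     1,104.4728
  3       562.50       547.1750     1,641.5250
  4       562.50       542.1600     2,168.6401
  5       312.50       298.4395     1,492.1973
  6       312.50       295.7042     1,774.2251
  7       312.50       292.9940     2,050.9579
  8    25,312.50    23,514.9996   188,119.9969
  Σ                 26,601.0532   198,909.3597
Price P = Σ PV = 26,601.0532.
Macaulay duration = Σ(t·PV) / P = 198,909.3597 / 26,601.0532 = 7.47750 half-year periods.
In years: 7.47750 / 2 = 3.73875 years.

3.7387 years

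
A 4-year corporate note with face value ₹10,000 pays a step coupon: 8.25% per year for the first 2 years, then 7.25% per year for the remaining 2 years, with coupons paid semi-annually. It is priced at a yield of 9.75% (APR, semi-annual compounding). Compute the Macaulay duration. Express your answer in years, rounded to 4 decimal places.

3.4759 years

Periodic yield y = 0.04875. Discount each cash flow and weight by its period:
  t   CF        PV=CF/(1+0.04875)^t    t·PV
  1       412.50       393.3254       393.3254
  2       412.50       375.0421       750.0842
  3       412.50       357.6087     1,072.8260
  4       412.50       340.9856     1,363.9425
  5       362.50       285.7249     1,428.6247
  6       362.50       272.4433     1,634.6599
  7       362.50       259.7791     1,818.4536
  8    10,362.50     7,080.9048    56,647.2381
  Σ                  9,365.8139    65,109.1543
Price P = Σ PV = 9,365.8139.
Macaulay duration = Σ(t·PV) / P = 65,109.1543 / 9,365.8139 = 6.95179 half-year periods.
In years: 6.95179 / 2 = 3.47589 years.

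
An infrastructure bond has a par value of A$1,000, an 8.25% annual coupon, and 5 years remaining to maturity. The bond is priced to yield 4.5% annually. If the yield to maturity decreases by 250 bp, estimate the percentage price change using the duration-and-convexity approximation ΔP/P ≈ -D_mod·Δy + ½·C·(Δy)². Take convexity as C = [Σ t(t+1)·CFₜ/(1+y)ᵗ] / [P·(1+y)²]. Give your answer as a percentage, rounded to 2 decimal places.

With y = 0.045:
  t   CF        PV=CF/(1+0.045)^t    t·PV        t(t+1)·PV
  1        82.50        78.9474        78.9474         157.8947
  2        82.50        75.5477       151.0954         453.2863
  3        82.50        72.2945       216.8834         867.5336
  4        82.50        69.1813       276.7252       1,383.6262
  5     1,082.50       868.6533     4,343.2663      26,059.5977
  Σ                  1,164.6241     5,066.9178      28,921.9387
P = 1,164.6241; D_Mac = 4.35069 yrs; D_mod = 4.16334 yrs; C = 22.74097.
Duration effect: -4.16334 × (-0.025) = +0.104083
Convexity effect: 0.5 × 22.74097 × (-0.025)² = +0.0071066
ΔP/P ≈ +0.104083 + 0.0071066 = +0.111190 = +11.1190%.

+11.12%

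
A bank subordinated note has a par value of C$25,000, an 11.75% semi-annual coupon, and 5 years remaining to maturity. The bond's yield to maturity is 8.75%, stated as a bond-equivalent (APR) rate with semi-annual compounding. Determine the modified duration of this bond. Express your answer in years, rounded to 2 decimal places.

Periodic yield y = 0.04375. First find Macaulay duration:
  t   CF        PV=CF/(1+0.04375)^t    t·PV
  1     1,468.75     1,407.1856     1,407.1856
  2     1,468.75     1,348.2018     2,696.4036
  3     1,468.75     1,291.6903     3,875.0710
  4     1,468.75     1,237.5476     4,950.1906
  5     1,468.75     1,185.6744     5,928.3719
  6     1,468.75     1,135.9755     6,815.8527
  7     1,468.75     1,088.3597     7,618.5180
  8     1,468.75     1,042.7399     8,341.9188
  9     1,468.75       999.0322     8,991.2897
  10   26,468.75    17,249.1837   172,491.8369
  Σ                 27,985.5907   223,116.6390
P = 27,985.5907; Macaulay duration = 223,116.6390 / 27,985.5907 = 7.97255 half-year periods = 3.98628 years.
Modified duration = D_Mac / (1 + y) = 3.98628 / 1.04375 = 3.81919 years.

3.82 years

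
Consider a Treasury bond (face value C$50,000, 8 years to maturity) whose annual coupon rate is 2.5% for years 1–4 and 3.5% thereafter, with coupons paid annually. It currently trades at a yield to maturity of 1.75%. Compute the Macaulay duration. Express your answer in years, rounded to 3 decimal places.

Periodic yield y = 0.0175. Discount each cash flow and weight by its year:
  t   CF        PV=CF/(1+0.0175)^t    t·PV
  1     1,250.00     1,228.5012     1,228.5012
  2     1,250.00     1,207.3722     2,414.7444
  3     1,250.00     1,186.6066     3,559.8198
  4     1,250.00     1,166.1981     4,664.7925
  5     1,750.00     1,604.5969     8,022.9847
  6     1,750.00     1,576.9994     9,461.9967
  7     1,750.00     1,549.8766    10,849.1363
  8    51,750.00    45,043.7989   360,350.3913
  Σ                 54,563.9501   400,552.3669
Price P = Σ PV = 54,563.9501.
Macaulay duration = Σ(t·PV) / P = 400,552.3669 / 54,563.9501 = 7.34097 years.

7.341 years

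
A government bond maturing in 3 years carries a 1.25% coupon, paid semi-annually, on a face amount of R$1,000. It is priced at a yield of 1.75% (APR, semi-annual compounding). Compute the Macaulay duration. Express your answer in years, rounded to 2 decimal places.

2.95 years

Periodic yield y = 0.00875. Discount each cash flow and weight by its period:
  t   CF        PV=CF/(1+0.00875)^t    t·PV
  1         6.25         6.1958         6.1958
  2         6.25         6.1420        12.2841
  3         6.25         6.0888        18.2663
  4         6.25         6.0360        24.1438
  5         6.25         5.9836        29.9180
  6     1,006.25       955.0027     5,730.0163
  Σ                    985.4489     5,820.8243
Price P = Σ PV = 985.4489.
Macaulay duration = Σ(t·PV) / P = 5,820.8243 / 985.4489 = 5.90677 half-year periods.
In years: 5.90677 / 2 = 2.95339 years.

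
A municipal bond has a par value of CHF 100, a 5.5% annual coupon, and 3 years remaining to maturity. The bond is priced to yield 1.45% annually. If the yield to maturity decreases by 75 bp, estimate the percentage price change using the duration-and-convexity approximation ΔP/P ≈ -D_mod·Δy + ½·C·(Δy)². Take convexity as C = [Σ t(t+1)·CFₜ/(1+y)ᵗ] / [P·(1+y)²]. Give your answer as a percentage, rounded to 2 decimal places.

+2.14%

With y = 0.0145:
  t   CF        PV=CF/(1+0.0145)^t    t·PV        t(t+1)·PV
  1         5.50         5.4214         5.4214          10.8428
  2         5.50         5.3439        10.6878          32.0634
  3       105.50       101.0407       303.1221       1,212.4883
  Σ                    111.8060       319.2313       1,255.3945
P = 111.8060; D_Mac = 2.85523 yrs; D_mod = 2.81442 yrs; C = 10.90966.
Duration effect: -2.81442 × (-0.0075) = +0.021108
Convexity effect: 0.5 × 10.90966 × (-0.0075)² = +0.0003068
ΔP/P ≈ +0.021108 + 0.0003068 = +0.021415 = +2.1415%.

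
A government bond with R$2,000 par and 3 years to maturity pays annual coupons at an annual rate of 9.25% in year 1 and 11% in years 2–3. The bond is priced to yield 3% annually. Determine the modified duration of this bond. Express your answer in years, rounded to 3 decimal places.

2.685 years

Periodic yield y = 0.03. First find Macaulay duration:
  t   CF        PV=CF/(1+0.03)^t    t·PV
  1       185.00       179.6117       179.6117
  2       220.00       207.3711       414.7422
  3     2,220.00     2,031.6145     6,094.8435
  Σ                  2,418.5972     6,689.1973
P = 2,418.5972; Macaulay duration = 6,689.1973 / 2,418.5972 = 2.76573 years.
Modified duration = D_Mac / (1 + y) = 2.76573 / 1.03 = 2.68518 years.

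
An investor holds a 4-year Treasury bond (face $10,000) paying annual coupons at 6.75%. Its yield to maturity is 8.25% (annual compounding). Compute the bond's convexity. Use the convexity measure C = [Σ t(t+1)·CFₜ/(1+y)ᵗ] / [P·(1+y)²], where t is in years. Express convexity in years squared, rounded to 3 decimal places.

14.954

With y = 0.0825:
  t   CF        PV=CF/(1+0.0825)^t    t·PV        t(t+1)·PV
  1       675.00       623.5566       623.5566       1,247.1132
  2       675.00       576.0338     1,152.0676       3,456.2028
  3       675.00       532.1328     1,596.3985       6,385.5940
  4    10,675.00     7,774.2099    31,096.8397     155,484.1985
  Σ                  9,505.9331    34,468.8624     166,573.1084
P = 9,505.9331.
Convexity = Σ t(t+1)·PV / [P·(1+y)²] = 166,573.1084 / (9,505.9331 × 1.171806) = 14.95389.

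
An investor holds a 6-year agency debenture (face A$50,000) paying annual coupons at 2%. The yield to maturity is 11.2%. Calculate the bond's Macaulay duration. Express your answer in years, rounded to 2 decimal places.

Periodic yield y = 0.112. Discount each cash flow and weight by its year:
  t   CF        PV=CF/(1+0.112)^t    t·PV
  1     1,000.00       899.2806       899.2806
  2     1,000.00       808.7056     1,617.4111
  3     1,000.00       727.2532     2,181.7596
  4     1,000.00       654.0047     2,616.0187
  5     1,000.00       588.1337     2,940.6685
  6    51,000.00    26,973.7577   161,842.5464
  Σ                 30,651.1354   172,097.6849
Price P = Σ PV = 30,651.1354.
Macaulay duration = Σ(t·PV) / P = 172,097.6849 / 30,651.1354 = 5.61472 years.

5.61 years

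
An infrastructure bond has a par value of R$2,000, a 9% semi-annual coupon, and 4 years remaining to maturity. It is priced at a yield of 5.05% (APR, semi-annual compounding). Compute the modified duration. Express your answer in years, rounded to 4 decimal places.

Periodic yield y = 0.02525. First find Macaulay duration:
  t   CF        PV=CF/(1+0.02525)^t    t·PV
  1        90.00        87.7835        87.7835
  2        90.00        85.6215       171.2430
  3        90.00        83.5128       250.5385
  4        90.00        81.4561       325.8242
  5        90.00        79.4499       397.2497
  6        90.00        77.4932       464.9595
  7        90.00        75.5847       529.0931
  8     2,090.00     1,712.0170    13,696.1357
  Σ                  2,282.9188    15,922.8272
P = 2,282.9188; Macaulay duration = 15,922.8272 / 2,282.9188 = 6.97477 half-year periods = 3.48738 years.
Modified duration = D_Mac / (1 + y) = 3.48738 / 1.02525 = 3.40150 years.

3.4015 years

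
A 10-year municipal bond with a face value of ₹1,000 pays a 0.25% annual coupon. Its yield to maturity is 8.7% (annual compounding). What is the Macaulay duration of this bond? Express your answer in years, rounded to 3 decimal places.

9.813 years

Periodic yield y = 0.087. Discount each cash flow and weight by its year:
  t   CF        PV=CF/(1+0.087)^t    t·PV
  1         2.50         2.2999         2.2999
  2         2.50         2.1158         4.2317
  3         2.50         1.9465         5.8395
  4         2.50         1.7907         7.1628
  5         2.50         1.6474         8.2369
  6         2.50         1.5155         9.0931
  7         2.50         1.3942         9.7596
  8         2.50         1.2826        10.2611
  9         2.50         1.1800        10.6198
  10    1,002.50       435.3003     4,353.0027
  Σ                    450.4729     4,420.5070
Price P = Σ PV = 450.4729.
Macaulay duration = Σ(t·PV) / P = 4,420.5070 / 450.4729 = 9.81304 years.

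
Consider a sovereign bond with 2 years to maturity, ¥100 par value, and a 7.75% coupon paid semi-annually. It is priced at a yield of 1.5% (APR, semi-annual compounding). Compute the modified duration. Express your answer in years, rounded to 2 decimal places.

Periodic yield y = 0.0075. First find Macaulay duration:
  t   CF        PV=CF/(1+0.0075)^t    t·PV
  1        3.875         3.8462         3.8462
  2        3.875         3.8175         7.6350
  3        3.875         3.7891        11.3673
  4      103.875       100.8163       403.2653
  Σ                    112.2691       426.1138
P = 112.2691; Macaulay duration = 426.1138 / 112.2691 = 3.79547 half-year periods = 1.89773 years.
Modified duration = D_Mac / (1 + y) = 1.89773 / 1.0075 = 1.88361 years.

1.88 years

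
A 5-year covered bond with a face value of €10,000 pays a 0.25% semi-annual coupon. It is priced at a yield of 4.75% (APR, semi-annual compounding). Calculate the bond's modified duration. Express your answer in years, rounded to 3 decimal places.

Periodic yield y = 0.02375. First find Macaulay duration:
  t   CF        PV=CF/(1+0.02375)^t    t·PV
  1        12.50        12.2100        12.2100
  2        12.50        11.9268        23.8535
  3        12.50        11.6501        34.9502
  4        12.50        11.3798        45.5192
  5        12.50        11.1158        55.5790
  6        12.50        10.8579        65.1475
  7        12.50        10.6060        74.2422
  8        12.50        10.3600        82.8798
  9        12.50        10.1196        91.0767
  10   10,012.50     7,917.7791    79,177.7911
  Σ                  8,018.0051    79,663.2491
P = 8,018.0051; Macaulay duration = 79,663.2491 / 8,018.0051 = 9.93554 half-year periods = 4.96777 years.
Modified duration = D_Mac / (1 + y) = 4.96777 / 1.02375 = 4.85252 years.

4.853 years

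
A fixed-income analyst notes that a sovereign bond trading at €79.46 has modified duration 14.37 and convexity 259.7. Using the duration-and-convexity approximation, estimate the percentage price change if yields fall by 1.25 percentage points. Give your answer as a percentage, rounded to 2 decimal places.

Duration effect: -D_mod·Δy = -14.37 × (-0.0125) = +0.179625
Convexity effect: ½·C·(Δy)² = 0.5 × 259.7 × (-0.0125)² = +0.0202890625
ΔP/P ≈ +0.179625 + 0.0202890625 = +0.1999140625
= +19.99140625%.

+19.99%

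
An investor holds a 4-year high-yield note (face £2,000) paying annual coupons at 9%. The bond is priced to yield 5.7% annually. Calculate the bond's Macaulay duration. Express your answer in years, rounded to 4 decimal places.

Periodic yield y = 0.057. Discount each cash flow and weight by its year:
  t   CF        PV=CF/(1+0.057)^t    t·PV
  1       180.00       170.2933       170.2933
  2       180.00       161.1100       322.2200
  3       180.00       152.4220       457.2659
  4     2,180.00     1,746.4516     6,985.8062
  Σ                  2,230.2768     7,935.5854
Price P = Σ PV = 2,230.2768.
Macaulay duration = Σ(t·PV) / P = 7,935.5854 / 2,230.2768 = 3.55812 years.

3.5581 years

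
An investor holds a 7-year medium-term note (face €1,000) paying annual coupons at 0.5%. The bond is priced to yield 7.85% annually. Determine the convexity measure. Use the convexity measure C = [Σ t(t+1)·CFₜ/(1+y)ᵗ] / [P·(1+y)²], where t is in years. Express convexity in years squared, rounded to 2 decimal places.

46.88

With y = 0.0785:
  t   CF        PV=CF/(1+0.0785)^t    t·PV        t(t+1)·PV
  1         5.00         4.6361         4.6361           9.2721
  2         5.00         4.2986         8.5973          25.7918
  3         5.00         3.9857        11.9572          47.8289
  4         5.00         3.6956        14.7826          73.9128
  5         5.00         3.4266        17.1332         102.7994
  6         5.00         3.1772        19.0634         133.4438
  7     1,005.00       592.1408     4,144.9859      33,159.8871
  Σ                    615.3608     4,221.1556      33,552.9358
P = 615.3608.
Convexity = Σ t(t+1)·PV / [P·(1+y)²] = 33,552.9358 / (615.3608 × 1.163162) = 46.87706.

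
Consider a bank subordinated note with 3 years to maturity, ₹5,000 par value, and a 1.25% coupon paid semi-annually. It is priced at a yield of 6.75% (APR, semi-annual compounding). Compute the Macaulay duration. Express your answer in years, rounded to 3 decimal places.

2.949 years

Periodic yield y = 0.03375. Discount each cash flow and weight by its period:
  t   CF        PV=CF/(1+0.03375)^t    t·PV
  1        31.25        30.2297        30.2297
  2        31.25        29.2428        58.4856
  3        31.25        28.2881        84.8642
  4        31.25        27.3645       109.4581
  5        31.25        26.4711       132.3556
  6     5,031.25     4,122.7098    24,736.2586
  Σ                  4,264.3060    25,151.6519
Price P = Σ PV = 4,264.3060.
Macaulay duration = Σ(t·PV) / P = 25,151.6519 / 4,264.3060 = 5.89818 half-year periods.
In years: 5.89818 / 2 = 2.94909 years.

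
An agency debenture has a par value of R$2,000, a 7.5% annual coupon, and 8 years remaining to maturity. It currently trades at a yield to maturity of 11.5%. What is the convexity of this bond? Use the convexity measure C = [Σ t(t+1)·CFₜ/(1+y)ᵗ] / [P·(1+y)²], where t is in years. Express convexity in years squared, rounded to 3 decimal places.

39.747

With y = 0.115:
  t   CF        PV=CF/(1+0.115)^t    t·PV        t(t+1)·PV
  1       150.00       134.5291       134.5291         269.0583
  2       150.00       120.6539       241.3079         723.9237
  3       150.00       108.2098       324.6294       1,298.5178
  4       150.00        97.0492       388.1966       1,940.9832
  5       150.00        87.0396       435.1980       2,611.1882
  6       150.00        78.0624       468.3746       3,278.6220
  7       150.00        70.0111       490.0780       3,920.6242
  8     2,150.00       899.9938     7,199.9505      64,799.5541
  Σ                  1,595.5491     9,682.2642      78,842.4714
P = 1,595.5491.
Convexity = Σ t(t+1)·PV / [P·(1+y)²] = 78,842.4714 / (1,595.5491 × 1.243225) = 39.74663.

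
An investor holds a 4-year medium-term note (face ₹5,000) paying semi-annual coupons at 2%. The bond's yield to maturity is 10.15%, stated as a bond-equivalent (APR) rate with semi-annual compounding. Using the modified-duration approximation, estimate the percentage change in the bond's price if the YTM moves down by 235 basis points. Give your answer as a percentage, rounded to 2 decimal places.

Periodic yield y = 0.05075. Modified duration first:
  t   CF        PV=CF/(1+0.05075)^t    t·PV
  1        50.00        47.5851        47.5851
  2        50.00        45.2868        90.5735
  3        50.00        43.0995       129.2984
  4        50.00        41.0178       164.0712
  5        50.00        39.0367       195.1835
  6        50.00        37.1513       222.9076
  7        50.00        35.3569       247.4983
  8     5,050.00     3,398.5698    27,188.5581
  Σ                  3,687.1037    28,285.6756
P = 3,687.1037; D_Mac = 7.67152 half-year periods = 3.83576 yrs; D_mod = 3.83576/(1+0.05075) = 3.65050 yrs.
ΔP/P ≈ -D_mod · Δy = -3.65050 × (-0.0235) = +0.085787 = +8.5787%.

+8.58%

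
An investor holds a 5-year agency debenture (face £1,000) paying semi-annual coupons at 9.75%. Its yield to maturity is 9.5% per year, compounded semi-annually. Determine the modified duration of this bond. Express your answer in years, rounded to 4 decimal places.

Periodic yield y = 0.0475. First find Macaulay duration:
  t   CF        PV=CF/(1+0.0475)^t    t·PV
  1        48.75        46.5394        46.5394
  2        48.75        44.4290        88.8580
  3        48.75        42.4143       127.2430
  4        48.75        40.4910       161.9640
  5        48.75        38.6549       193.2745
  6        48.75        36.9020       221.4123
  7        48.75        35.2287       246.6008
  8        48.75        33.6312       269.0496
  9        48.75        32.1062       288.9554
  10    1,048.75       659.3738     6,593.7376
  Σ                  1,009.7704     8,237.6344
P = 1,009.7704; Macaulay duration = 8,237.6344 / 1,009.7704 = 8.15793 half-year periods = 4.07896 years.
Modified duration = D_Mac / (1 + y) = 4.07896 / 1.0475 = 3.89400 years.

3.8940 years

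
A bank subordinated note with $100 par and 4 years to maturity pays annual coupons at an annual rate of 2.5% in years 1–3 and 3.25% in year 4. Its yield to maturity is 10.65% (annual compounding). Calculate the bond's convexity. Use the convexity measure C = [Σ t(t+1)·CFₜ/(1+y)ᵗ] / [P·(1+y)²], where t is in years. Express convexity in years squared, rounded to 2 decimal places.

With y = 0.1065:
  t   CF        PV=CF/(1+0.1065)^t    t·PV        t(t+1)·PV
  1         2.50         2.2594         2.2594           4.5188
  2         2.50         2.0419         4.0838          12.2515
  3         2.50         1.8454         5.5361          22.1446
  4       103.25        68.8786       275.5144       1,377.5722
  Σ                     75.0253       287.3938       1,416.4870
P = 75.0253.
Convexity = Σ t(t+1)·PV / [P·(1+y)²] = 1,416.4870 / (75.0253 × 1.224342) = 15.42063.

15.42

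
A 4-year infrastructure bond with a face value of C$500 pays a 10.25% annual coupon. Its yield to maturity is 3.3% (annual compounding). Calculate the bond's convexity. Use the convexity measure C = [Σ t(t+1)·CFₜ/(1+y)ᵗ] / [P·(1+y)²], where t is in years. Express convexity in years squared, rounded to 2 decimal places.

With y = 0.033:
  t   CF        PV=CF/(1+0.033)^t    t·PV        t(t+1)·PV
  1        51.25        49.6128        49.6128          99.2256
  2        51.25        48.0279        96.0557         288.1672
  3        51.25        46.4936       139.4807         557.9229
  4       551.25       484.1136     1,936.4545       9,682.2727
  Σ                    628.2478     2,221.6038      10,627.5883
P = 628.2478.
Convexity = Σ t(t+1)·PV / [P·(1+y)²] = 10,627.5883 / (628.2478 × 1.067089) = 15.85269.

15.85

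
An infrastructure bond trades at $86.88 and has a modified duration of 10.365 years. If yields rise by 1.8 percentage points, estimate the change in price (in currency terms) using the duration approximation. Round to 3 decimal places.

Duration approximation: ΔP/P ≈ -D_mod · Δy = -10.365 × (+0.018) = -0.186570.
ΔP ≈ 86.88 × (-0.186570) = -16.2092016.

-$16.209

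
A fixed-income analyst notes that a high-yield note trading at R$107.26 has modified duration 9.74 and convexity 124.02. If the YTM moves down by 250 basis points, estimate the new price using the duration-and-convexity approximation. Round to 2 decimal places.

Duration effect: -D_mod·Δy = -9.74 × (-0.025) = +0.243500
Convexity effect: ½·C·(Δy)² = 0.5 × 124.02 × (-0.025)² = +0.03875625
ΔP/P ≈ +0.243500 + 0.03875625 = +0.28225625
New price ≈ 107.26 × (1 + 0.28225625) = 137.534805375.

R$137.53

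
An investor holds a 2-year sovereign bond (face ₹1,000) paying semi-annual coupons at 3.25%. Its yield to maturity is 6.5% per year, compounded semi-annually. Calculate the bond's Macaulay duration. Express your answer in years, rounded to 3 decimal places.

Periodic yield y = 0.0325. Discount each cash flow and weight by its period:
  t   CF        PV=CF/(1+0.0325)^t    t·PV
  1        16.25        15.7385        15.7385
  2        16.25        15.2431        30.4862
  3        16.25        14.7633        44.2899
  4     1,016.25       894.2116     3,576.8465
  Σ                    939.9565     3,667.3611
Price P = Σ PV = 939.9565.
Macaulay duration = Σ(t·PV) / P = 3,667.3611 / 939.9565 = 3.90163 half-year periods.
In years: 3.90163 / 2 = 1.95081 years.

1.951 years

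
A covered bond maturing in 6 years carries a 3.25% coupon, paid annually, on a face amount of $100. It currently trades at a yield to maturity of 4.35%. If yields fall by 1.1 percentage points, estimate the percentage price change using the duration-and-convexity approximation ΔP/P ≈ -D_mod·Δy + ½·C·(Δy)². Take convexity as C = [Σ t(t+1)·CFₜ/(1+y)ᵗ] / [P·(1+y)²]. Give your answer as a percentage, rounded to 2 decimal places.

+6.04%

With y = 0.0435:
  t   CF        PV=CF/(1+0.0435)^t    t·PV        t(t+1)·PV
  1         3.25         3.1145         3.1145           6.2290
  2         3.25         2.9847         5.9694          17.9081
  3         3.25         2.8603         8.5808          34.3232
  4         3.25         2.7410        10.9641          54.8206
  5         3.25         2.6268        13.1338          78.8029
  6       103.25        79.9715       479.8291       3,358.8038
  Σ                     94.2988       521.5917       3,550.8876
P = 94.2988; D_Mac = 5.53127 yrs; D_mod = 5.30069 yrs; C = 34.58167.
Duration effect: -5.30069 × (-0.011) = +0.058308
Convexity effect: 0.5 × 34.58167 × (-0.011)² = +0.0020922
ΔP/P ≈ +0.058308 + 0.0020922 = +0.060400 = +6.0400%.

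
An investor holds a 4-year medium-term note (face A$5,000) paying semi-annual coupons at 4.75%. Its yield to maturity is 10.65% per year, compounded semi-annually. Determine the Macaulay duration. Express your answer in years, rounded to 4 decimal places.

3.6481 years

Periodic yield y = 0.05325. Discount each cash flow and weight by its period:
  t   CF        PV=CF/(1+0.05325)^t    t·PV
  1       118.75       112.7463       112.7463
  2       118.75       107.0461       214.0921
  3       118.75       101.6340       304.9021
  4       118.75        96.4957       385.9826
  5       118.75        91.6170       458.0852
  6       118.75        86.9851       521.9105
  7       118.75        82.5873       578.1112
  8     5,118.75     3,379.9648    27,039.7184
  Σ                  4,059.0763    29,615.5484
Price P = Σ PV = 4,059.0763.
Macaulay duration = Σ(t·PV) / P = 29,615.5484 / 4,059.0763 = 7.29613 half-year periods.
In years: 7.29613 / 2 = 3.64807 years.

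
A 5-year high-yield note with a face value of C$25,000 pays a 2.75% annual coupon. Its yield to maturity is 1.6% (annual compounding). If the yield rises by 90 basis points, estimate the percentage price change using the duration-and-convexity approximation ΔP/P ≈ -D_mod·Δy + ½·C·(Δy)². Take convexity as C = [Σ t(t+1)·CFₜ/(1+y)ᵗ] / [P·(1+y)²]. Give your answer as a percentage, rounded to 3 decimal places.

With y = 0.016:
  t   CF        PV=CF/(1+0.016)^t    t·PV        t(t+1)·PV
  1       687.50       676.6732       676.6732       1,353.3465
  2       687.50       666.0170     1,332.0339       3,996.1017
  3       687.50       655.5285     1,966.5855       7,866.3420
  4       687.50       645.2052     2,580.8209      12,904.1044
  5    25,687.50    23,727.5720   118,637.8599     711,827.1593
  Σ                 26,370.9959   125,193.9734     737,947.0539
P = 26,370.9959; D_Mac = 4.74741 yrs; D_mod = 4.67265 yrs; C = 27.10886.
Duration effect: -4.67265 × (+0.009) = -0.042054
Convexity effect: 0.5 × 27.10886 × (0.009)² = +0.0010979
ΔP/P ≈ -0.042054 + 0.0010979 = -0.040956 = -4.0956%.

-4.096%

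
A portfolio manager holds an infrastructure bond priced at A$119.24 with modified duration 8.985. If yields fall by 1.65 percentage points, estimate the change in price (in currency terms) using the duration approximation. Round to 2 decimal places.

+A$17.68

Duration approximation: ΔP/P ≈ -D_mod · Δy = -8.985 × (-0.0165) = +0.1482525.
ΔP ≈ 119.24 × (+0.1482525) = +17.6776281.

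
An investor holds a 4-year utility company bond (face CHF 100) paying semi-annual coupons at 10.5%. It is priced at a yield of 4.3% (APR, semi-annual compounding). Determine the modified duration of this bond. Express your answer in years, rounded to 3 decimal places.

3.365 years

Periodic yield y = 0.0215. First find Macaulay duration:
  t   CF        PV=CF/(1+0.0215)^t    t·PV
  1         5.25         5.1395         5.1395
  2         5.25         5.0313        10.0627
  3         5.25         4.9254        14.7763
  4         5.25         4.8218        19.2871
  5         5.25         4.7203        23.6014
  6         5.25         4.6209        27.7256
  7         5.25         4.5237        31.6657
  8       105.25        88.7800       710.2400
  Σ                    122.5629       842.4981
P = 122.5629; Macaulay duration = 842.4981 / 122.5629 = 6.87401 half-year periods = 3.43700 years.
Modified duration = D_Mac / (1 + y) = 3.43700 / 1.0215 = 3.36466 years.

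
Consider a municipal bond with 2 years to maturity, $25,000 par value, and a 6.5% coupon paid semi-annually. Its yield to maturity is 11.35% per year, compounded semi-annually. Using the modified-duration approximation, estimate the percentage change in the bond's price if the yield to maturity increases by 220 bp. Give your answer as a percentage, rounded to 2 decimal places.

-3.96%

Periodic yield y = 0.05675. Modified duration first:
  t   CF        PV=CF/(1+0.05675)^t    t·PV
  1       812.50       768.8668       768.8668
  2       812.50       727.5768     1,455.1536
  3       812.50       688.5042     2,065.5126
  4    25,812.50    20,698.6034    82,794.4136
  Σ                 22,883.5512    87,083.9466
P = 22,883.5512; D_Mac = 3.80553 half-year periods = 1.90276 yrs; D_mod = 1.90276/(1+0.05675) = 1.80058 yrs.
ΔP/P ≈ -D_mod · Δy = -1.80058 × (+0.022) = -0.039613 = -3.9613%.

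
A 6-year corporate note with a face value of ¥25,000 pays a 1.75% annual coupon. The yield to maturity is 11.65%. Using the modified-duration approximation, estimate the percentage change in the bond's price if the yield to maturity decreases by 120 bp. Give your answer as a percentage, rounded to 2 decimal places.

Periodic yield y = 0.1165. Modified duration first:
  t   CF        PV=CF/(1+0.1165)^t    t·PV
  1       437.50       391.8495       391.8495
  2       437.50       350.9624       701.9248
  3       437.50       314.3416       943.0248
  4       437.50       281.5420     1,126.1679
  5       437.50       252.1648     1,260.8239
  6    25,437.50    13,131.7336    78,790.4013
  Σ                 14,722.5938    83,214.1923
P = 14,722.5938; D_Mac = 5.65214 yrs; D_mod = 5.65214/(1+0.1165) = 5.06238 yrs.
ΔP/P ≈ -D_mod · Δy = -5.06238 × (-0.012) = +0.060749 = +6.0749%.

+6.07%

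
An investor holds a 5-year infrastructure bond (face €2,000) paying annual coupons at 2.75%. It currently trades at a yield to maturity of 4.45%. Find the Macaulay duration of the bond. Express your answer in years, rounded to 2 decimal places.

4.73 years

Periodic yield y = 0.0445. Discount each cash flow and weight by its year:
  t   CF        PV=CF/(1+0.0445)^t    t·PV
  1        55.00        52.6568        52.6568
  2        55.00        50.4134       100.8268
  3        55.00        48.2656       144.7967
  4        55.00        46.2092       184.8370
  5     2,055.00     1,652.9876     8,264.9382
  Σ                  1,850.5326     8,748.0554
Price P = Σ PV = 1,850.5326.
Macaulay duration = Σ(t·PV) / P = 8,748.0554 / 1,850.5326 = 4.72732 years.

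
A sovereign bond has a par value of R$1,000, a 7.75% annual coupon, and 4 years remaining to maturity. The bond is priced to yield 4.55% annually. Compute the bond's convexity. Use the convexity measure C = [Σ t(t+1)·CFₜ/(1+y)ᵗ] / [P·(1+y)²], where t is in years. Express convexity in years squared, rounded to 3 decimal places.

15.942

With y = 0.0455:
  t   CF        PV=CF/(1+0.0455)^t    t·PV        t(t+1)·PV
  1        77.50        74.1272        74.1272         148.2544
  2        77.50        70.9012       141.8024         425.4072
  3        77.50        67.8156       203.4468         813.7872
  4     1,077.50       901.8226     3,607.2905      18,036.4526
  Σ                  1,114.6666     4,026.6669      19,423.9015
P = 1,114.6666.
Convexity = Σ t(t+1)·PV / [P·(1+y)²] = 19,423.9015 / (1,114.6666 × 1.093070) = 15.94202.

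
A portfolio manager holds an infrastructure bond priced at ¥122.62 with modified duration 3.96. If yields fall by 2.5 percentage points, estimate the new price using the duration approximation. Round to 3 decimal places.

Duration approximation: ΔP/P ≈ -D_mod · Δy = -3.96 × (-0.025) = +0.099000.
New price ≈ 122.62 × (1 + 0.099000) = 134.75938.

¥134.759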